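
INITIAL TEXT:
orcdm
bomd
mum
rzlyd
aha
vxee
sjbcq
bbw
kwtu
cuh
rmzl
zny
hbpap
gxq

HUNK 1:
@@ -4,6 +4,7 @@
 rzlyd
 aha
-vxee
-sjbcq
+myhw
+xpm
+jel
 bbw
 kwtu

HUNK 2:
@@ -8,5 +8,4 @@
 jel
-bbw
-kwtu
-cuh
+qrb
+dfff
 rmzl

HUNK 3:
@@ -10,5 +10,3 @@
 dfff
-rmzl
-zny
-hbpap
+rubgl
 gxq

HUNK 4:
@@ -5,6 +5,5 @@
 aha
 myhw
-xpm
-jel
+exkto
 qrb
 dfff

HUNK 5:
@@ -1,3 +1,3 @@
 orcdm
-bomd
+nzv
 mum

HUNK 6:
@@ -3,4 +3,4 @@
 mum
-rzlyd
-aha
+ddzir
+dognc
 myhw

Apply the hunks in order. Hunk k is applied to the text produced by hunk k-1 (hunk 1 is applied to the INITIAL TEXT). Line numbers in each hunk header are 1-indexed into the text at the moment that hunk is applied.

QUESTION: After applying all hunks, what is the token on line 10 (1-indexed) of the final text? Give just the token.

Hunk 1: at line 4 remove [vxee,sjbcq] add [myhw,xpm,jel] -> 15 lines: orcdm bomd mum rzlyd aha myhw xpm jel bbw kwtu cuh rmzl zny hbpap gxq
Hunk 2: at line 8 remove [bbw,kwtu,cuh] add [qrb,dfff] -> 14 lines: orcdm bomd mum rzlyd aha myhw xpm jel qrb dfff rmzl zny hbpap gxq
Hunk 3: at line 10 remove [rmzl,zny,hbpap] add [rubgl] -> 12 lines: orcdm bomd mum rzlyd aha myhw xpm jel qrb dfff rubgl gxq
Hunk 4: at line 5 remove [xpm,jel] add [exkto] -> 11 lines: orcdm bomd mum rzlyd aha myhw exkto qrb dfff rubgl gxq
Hunk 5: at line 1 remove [bomd] add [nzv] -> 11 lines: orcdm nzv mum rzlyd aha myhw exkto qrb dfff rubgl gxq
Hunk 6: at line 3 remove [rzlyd,aha] add [ddzir,dognc] -> 11 lines: orcdm nzv mum ddzir dognc myhw exkto qrb dfff rubgl gxq
Final line 10: rubgl

Answer: rubgl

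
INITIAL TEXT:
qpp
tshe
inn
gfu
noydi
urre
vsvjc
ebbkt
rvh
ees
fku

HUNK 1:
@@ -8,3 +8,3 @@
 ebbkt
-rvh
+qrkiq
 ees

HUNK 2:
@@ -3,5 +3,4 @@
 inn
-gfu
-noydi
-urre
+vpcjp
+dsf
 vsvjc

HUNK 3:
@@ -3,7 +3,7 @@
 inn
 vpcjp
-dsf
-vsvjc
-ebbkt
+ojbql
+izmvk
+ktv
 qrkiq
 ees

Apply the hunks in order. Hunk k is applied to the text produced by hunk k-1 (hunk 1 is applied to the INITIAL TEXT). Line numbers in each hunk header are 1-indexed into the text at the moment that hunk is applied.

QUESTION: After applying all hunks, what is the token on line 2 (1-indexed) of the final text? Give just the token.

Hunk 1: at line 8 remove [rvh] add [qrkiq] -> 11 lines: qpp tshe inn gfu noydi urre vsvjc ebbkt qrkiq ees fku
Hunk 2: at line 3 remove [gfu,noydi,urre] add [vpcjp,dsf] -> 10 lines: qpp tshe inn vpcjp dsf vsvjc ebbkt qrkiq ees fku
Hunk 3: at line 3 remove [dsf,vsvjc,ebbkt] add [ojbql,izmvk,ktv] -> 10 lines: qpp tshe inn vpcjp ojbql izmvk ktv qrkiq ees fku
Final line 2: tshe

Answer: tshe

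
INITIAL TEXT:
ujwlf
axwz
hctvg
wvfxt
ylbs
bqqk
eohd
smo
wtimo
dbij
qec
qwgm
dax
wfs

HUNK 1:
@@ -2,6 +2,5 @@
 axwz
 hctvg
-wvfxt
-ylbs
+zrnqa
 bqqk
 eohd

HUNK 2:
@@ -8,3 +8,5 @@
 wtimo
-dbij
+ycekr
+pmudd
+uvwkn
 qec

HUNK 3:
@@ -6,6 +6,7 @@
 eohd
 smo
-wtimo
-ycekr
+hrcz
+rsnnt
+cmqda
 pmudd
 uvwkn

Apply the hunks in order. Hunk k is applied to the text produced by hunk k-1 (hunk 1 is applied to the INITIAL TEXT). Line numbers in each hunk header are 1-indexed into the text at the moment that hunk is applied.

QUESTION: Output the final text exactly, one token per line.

Answer: ujwlf
axwz
hctvg
zrnqa
bqqk
eohd
smo
hrcz
rsnnt
cmqda
pmudd
uvwkn
qec
qwgm
dax
wfs

Derivation:
Hunk 1: at line 2 remove [wvfxt,ylbs] add [zrnqa] -> 13 lines: ujwlf axwz hctvg zrnqa bqqk eohd smo wtimo dbij qec qwgm dax wfs
Hunk 2: at line 8 remove [dbij] add [ycekr,pmudd,uvwkn] -> 15 lines: ujwlf axwz hctvg zrnqa bqqk eohd smo wtimo ycekr pmudd uvwkn qec qwgm dax wfs
Hunk 3: at line 6 remove [wtimo,ycekr] add [hrcz,rsnnt,cmqda] -> 16 lines: ujwlf axwz hctvg zrnqa bqqk eohd smo hrcz rsnnt cmqda pmudd uvwkn qec qwgm dax wfs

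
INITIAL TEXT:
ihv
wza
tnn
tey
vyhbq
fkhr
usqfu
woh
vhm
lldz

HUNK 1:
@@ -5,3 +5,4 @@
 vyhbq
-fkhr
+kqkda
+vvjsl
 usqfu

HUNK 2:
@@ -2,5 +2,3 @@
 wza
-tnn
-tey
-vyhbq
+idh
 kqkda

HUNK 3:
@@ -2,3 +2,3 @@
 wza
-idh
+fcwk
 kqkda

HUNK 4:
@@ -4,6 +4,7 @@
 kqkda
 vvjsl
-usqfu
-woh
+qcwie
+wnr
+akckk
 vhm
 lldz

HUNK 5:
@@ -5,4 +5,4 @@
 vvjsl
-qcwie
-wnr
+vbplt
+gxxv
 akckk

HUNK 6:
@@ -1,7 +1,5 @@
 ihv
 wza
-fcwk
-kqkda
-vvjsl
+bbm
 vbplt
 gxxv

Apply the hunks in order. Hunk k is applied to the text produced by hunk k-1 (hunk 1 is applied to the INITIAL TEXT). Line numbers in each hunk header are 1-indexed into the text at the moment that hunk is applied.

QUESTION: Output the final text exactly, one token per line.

Hunk 1: at line 5 remove [fkhr] add [kqkda,vvjsl] -> 11 lines: ihv wza tnn tey vyhbq kqkda vvjsl usqfu woh vhm lldz
Hunk 2: at line 2 remove [tnn,tey,vyhbq] add [idh] -> 9 lines: ihv wza idh kqkda vvjsl usqfu woh vhm lldz
Hunk 3: at line 2 remove [idh] add [fcwk] -> 9 lines: ihv wza fcwk kqkda vvjsl usqfu woh vhm lldz
Hunk 4: at line 4 remove [usqfu,woh] add [qcwie,wnr,akckk] -> 10 lines: ihv wza fcwk kqkda vvjsl qcwie wnr akckk vhm lldz
Hunk 5: at line 5 remove [qcwie,wnr] add [vbplt,gxxv] -> 10 lines: ihv wza fcwk kqkda vvjsl vbplt gxxv akckk vhm lldz
Hunk 6: at line 1 remove [fcwk,kqkda,vvjsl] add [bbm] -> 8 lines: ihv wza bbm vbplt gxxv akckk vhm lldz

Answer: ihv
wza
bbm
vbplt
gxxv
akckk
vhm
lldz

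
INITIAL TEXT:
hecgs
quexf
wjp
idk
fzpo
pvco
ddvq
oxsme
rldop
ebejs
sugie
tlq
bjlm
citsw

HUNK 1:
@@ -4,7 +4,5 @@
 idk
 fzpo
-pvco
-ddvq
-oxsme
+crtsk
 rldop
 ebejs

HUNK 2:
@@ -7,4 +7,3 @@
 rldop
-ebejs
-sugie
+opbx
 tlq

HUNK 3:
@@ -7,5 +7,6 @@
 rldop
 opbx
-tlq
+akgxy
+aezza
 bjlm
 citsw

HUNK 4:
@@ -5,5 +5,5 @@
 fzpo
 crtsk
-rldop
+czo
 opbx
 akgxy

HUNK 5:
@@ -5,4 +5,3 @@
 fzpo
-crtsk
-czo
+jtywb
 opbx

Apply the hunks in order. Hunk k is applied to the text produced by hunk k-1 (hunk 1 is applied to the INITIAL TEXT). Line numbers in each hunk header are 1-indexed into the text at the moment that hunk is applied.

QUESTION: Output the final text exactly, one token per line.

Hunk 1: at line 4 remove [pvco,ddvq,oxsme] add [crtsk] -> 12 lines: hecgs quexf wjp idk fzpo crtsk rldop ebejs sugie tlq bjlm citsw
Hunk 2: at line 7 remove [ebejs,sugie] add [opbx] -> 11 lines: hecgs quexf wjp idk fzpo crtsk rldop opbx tlq bjlm citsw
Hunk 3: at line 7 remove [tlq] add [akgxy,aezza] -> 12 lines: hecgs quexf wjp idk fzpo crtsk rldop opbx akgxy aezza bjlm citsw
Hunk 4: at line 5 remove [rldop] add [czo] -> 12 lines: hecgs quexf wjp idk fzpo crtsk czo opbx akgxy aezza bjlm citsw
Hunk 5: at line 5 remove [crtsk,czo] add [jtywb] -> 11 lines: hecgs quexf wjp idk fzpo jtywb opbx akgxy aezza bjlm citsw

Answer: hecgs
quexf
wjp
idk
fzpo
jtywb
opbx
akgxy
aezza
bjlm
citsw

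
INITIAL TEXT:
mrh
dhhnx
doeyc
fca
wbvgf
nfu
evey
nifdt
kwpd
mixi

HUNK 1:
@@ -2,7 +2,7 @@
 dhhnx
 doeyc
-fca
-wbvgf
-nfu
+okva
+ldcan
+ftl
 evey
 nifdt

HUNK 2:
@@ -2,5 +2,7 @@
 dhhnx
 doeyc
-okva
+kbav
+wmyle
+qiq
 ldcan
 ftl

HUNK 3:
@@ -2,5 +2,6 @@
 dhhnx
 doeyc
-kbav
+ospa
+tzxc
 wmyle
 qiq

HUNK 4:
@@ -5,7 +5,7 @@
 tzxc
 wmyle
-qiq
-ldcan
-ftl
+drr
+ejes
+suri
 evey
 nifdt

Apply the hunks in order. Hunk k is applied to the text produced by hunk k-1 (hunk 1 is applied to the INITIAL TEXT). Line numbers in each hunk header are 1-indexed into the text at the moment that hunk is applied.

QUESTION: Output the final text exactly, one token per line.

Hunk 1: at line 2 remove [fca,wbvgf,nfu] add [okva,ldcan,ftl] -> 10 lines: mrh dhhnx doeyc okva ldcan ftl evey nifdt kwpd mixi
Hunk 2: at line 2 remove [okva] add [kbav,wmyle,qiq] -> 12 lines: mrh dhhnx doeyc kbav wmyle qiq ldcan ftl evey nifdt kwpd mixi
Hunk 3: at line 2 remove [kbav] add [ospa,tzxc] -> 13 lines: mrh dhhnx doeyc ospa tzxc wmyle qiq ldcan ftl evey nifdt kwpd mixi
Hunk 4: at line 5 remove [qiq,ldcan,ftl] add [drr,ejes,suri] -> 13 lines: mrh dhhnx doeyc ospa tzxc wmyle drr ejes suri evey nifdt kwpd mixi

Answer: mrh
dhhnx
doeyc
ospa
tzxc
wmyle
drr
ejes
suri
evey
nifdt
kwpd
mixi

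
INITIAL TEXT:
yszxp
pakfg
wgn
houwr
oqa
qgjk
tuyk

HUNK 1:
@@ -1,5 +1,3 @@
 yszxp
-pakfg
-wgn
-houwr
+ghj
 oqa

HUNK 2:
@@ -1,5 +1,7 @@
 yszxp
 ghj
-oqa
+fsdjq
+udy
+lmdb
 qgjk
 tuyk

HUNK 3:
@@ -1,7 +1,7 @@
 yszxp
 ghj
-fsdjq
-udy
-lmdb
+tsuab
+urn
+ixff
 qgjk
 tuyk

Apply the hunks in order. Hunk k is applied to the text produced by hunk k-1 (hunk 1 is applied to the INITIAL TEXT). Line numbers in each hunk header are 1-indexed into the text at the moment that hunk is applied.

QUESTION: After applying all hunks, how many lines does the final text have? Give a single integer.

Hunk 1: at line 1 remove [pakfg,wgn,houwr] add [ghj] -> 5 lines: yszxp ghj oqa qgjk tuyk
Hunk 2: at line 1 remove [oqa] add [fsdjq,udy,lmdb] -> 7 lines: yszxp ghj fsdjq udy lmdb qgjk tuyk
Hunk 3: at line 1 remove [fsdjq,udy,lmdb] add [tsuab,urn,ixff] -> 7 lines: yszxp ghj tsuab urn ixff qgjk tuyk
Final line count: 7

Answer: 7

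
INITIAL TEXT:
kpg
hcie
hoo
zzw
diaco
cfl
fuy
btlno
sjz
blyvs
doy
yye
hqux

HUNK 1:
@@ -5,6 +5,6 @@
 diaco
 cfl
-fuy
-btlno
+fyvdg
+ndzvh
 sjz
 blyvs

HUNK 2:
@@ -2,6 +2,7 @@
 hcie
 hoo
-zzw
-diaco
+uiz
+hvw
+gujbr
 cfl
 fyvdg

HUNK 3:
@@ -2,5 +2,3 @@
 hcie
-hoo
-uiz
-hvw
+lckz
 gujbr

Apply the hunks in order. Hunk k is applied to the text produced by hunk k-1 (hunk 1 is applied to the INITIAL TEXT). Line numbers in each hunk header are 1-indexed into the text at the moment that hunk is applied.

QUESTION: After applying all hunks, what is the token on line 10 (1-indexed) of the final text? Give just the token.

Hunk 1: at line 5 remove [fuy,btlno] add [fyvdg,ndzvh] -> 13 lines: kpg hcie hoo zzw diaco cfl fyvdg ndzvh sjz blyvs doy yye hqux
Hunk 2: at line 2 remove [zzw,diaco] add [uiz,hvw,gujbr] -> 14 lines: kpg hcie hoo uiz hvw gujbr cfl fyvdg ndzvh sjz blyvs doy yye hqux
Hunk 3: at line 2 remove [hoo,uiz,hvw] add [lckz] -> 12 lines: kpg hcie lckz gujbr cfl fyvdg ndzvh sjz blyvs doy yye hqux
Final line 10: doy

Answer: doy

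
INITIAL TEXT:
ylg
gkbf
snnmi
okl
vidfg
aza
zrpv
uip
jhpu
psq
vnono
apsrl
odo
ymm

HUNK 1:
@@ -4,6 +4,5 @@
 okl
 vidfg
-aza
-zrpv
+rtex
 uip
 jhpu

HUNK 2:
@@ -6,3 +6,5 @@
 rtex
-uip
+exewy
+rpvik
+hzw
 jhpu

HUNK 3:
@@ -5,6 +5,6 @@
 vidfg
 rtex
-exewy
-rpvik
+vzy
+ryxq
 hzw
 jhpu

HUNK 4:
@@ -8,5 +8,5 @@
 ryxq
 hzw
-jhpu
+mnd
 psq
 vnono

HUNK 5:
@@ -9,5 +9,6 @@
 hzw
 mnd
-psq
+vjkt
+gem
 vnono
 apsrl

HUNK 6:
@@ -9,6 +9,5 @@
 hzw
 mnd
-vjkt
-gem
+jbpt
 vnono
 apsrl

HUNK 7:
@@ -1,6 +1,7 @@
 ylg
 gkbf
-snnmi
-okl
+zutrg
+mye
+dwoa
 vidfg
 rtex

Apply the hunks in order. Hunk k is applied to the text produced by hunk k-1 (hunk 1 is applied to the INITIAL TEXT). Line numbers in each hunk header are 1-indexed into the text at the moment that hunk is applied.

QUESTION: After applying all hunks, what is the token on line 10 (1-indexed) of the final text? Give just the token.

Answer: hzw

Derivation:
Hunk 1: at line 4 remove [aza,zrpv] add [rtex] -> 13 lines: ylg gkbf snnmi okl vidfg rtex uip jhpu psq vnono apsrl odo ymm
Hunk 2: at line 6 remove [uip] add [exewy,rpvik,hzw] -> 15 lines: ylg gkbf snnmi okl vidfg rtex exewy rpvik hzw jhpu psq vnono apsrl odo ymm
Hunk 3: at line 5 remove [exewy,rpvik] add [vzy,ryxq] -> 15 lines: ylg gkbf snnmi okl vidfg rtex vzy ryxq hzw jhpu psq vnono apsrl odo ymm
Hunk 4: at line 8 remove [jhpu] add [mnd] -> 15 lines: ylg gkbf snnmi okl vidfg rtex vzy ryxq hzw mnd psq vnono apsrl odo ymm
Hunk 5: at line 9 remove [psq] add [vjkt,gem] -> 16 lines: ylg gkbf snnmi okl vidfg rtex vzy ryxq hzw mnd vjkt gem vnono apsrl odo ymm
Hunk 6: at line 9 remove [vjkt,gem] add [jbpt] -> 15 lines: ylg gkbf snnmi okl vidfg rtex vzy ryxq hzw mnd jbpt vnono apsrl odo ymm
Hunk 7: at line 1 remove [snnmi,okl] add [zutrg,mye,dwoa] -> 16 lines: ylg gkbf zutrg mye dwoa vidfg rtex vzy ryxq hzw mnd jbpt vnono apsrl odo ymm
Final line 10: hzw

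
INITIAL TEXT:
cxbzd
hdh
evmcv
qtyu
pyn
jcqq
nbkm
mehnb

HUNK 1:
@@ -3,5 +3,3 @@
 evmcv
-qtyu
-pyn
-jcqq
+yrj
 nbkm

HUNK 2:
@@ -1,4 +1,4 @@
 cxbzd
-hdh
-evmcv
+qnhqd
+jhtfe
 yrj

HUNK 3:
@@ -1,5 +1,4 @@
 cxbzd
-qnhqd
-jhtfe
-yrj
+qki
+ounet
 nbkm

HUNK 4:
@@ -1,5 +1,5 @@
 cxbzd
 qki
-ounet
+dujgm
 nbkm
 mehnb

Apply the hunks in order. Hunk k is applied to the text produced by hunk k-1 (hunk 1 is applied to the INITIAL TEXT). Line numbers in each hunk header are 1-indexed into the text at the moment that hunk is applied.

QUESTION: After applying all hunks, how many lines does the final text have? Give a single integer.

Answer: 5

Derivation:
Hunk 1: at line 3 remove [qtyu,pyn,jcqq] add [yrj] -> 6 lines: cxbzd hdh evmcv yrj nbkm mehnb
Hunk 2: at line 1 remove [hdh,evmcv] add [qnhqd,jhtfe] -> 6 lines: cxbzd qnhqd jhtfe yrj nbkm mehnb
Hunk 3: at line 1 remove [qnhqd,jhtfe,yrj] add [qki,ounet] -> 5 lines: cxbzd qki ounet nbkm mehnb
Hunk 4: at line 1 remove [ounet] add [dujgm] -> 5 lines: cxbzd qki dujgm nbkm mehnb
Final line count: 5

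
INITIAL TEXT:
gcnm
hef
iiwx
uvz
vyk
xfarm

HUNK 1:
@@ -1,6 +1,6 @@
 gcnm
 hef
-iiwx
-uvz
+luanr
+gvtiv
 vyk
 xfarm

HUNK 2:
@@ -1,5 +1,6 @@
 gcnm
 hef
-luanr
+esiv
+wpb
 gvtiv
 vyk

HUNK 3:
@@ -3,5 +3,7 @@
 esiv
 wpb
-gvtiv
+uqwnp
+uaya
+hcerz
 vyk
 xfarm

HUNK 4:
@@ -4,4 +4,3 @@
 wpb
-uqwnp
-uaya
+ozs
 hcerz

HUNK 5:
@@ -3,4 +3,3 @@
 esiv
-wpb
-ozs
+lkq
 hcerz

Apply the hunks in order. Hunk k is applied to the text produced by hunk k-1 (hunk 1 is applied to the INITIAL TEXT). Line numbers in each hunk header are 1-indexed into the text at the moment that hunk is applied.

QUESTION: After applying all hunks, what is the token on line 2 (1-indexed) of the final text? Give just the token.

Answer: hef

Derivation:
Hunk 1: at line 1 remove [iiwx,uvz] add [luanr,gvtiv] -> 6 lines: gcnm hef luanr gvtiv vyk xfarm
Hunk 2: at line 1 remove [luanr] add [esiv,wpb] -> 7 lines: gcnm hef esiv wpb gvtiv vyk xfarm
Hunk 3: at line 3 remove [gvtiv] add [uqwnp,uaya,hcerz] -> 9 lines: gcnm hef esiv wpb uqwnp uaya hcerz vyk xfarm
Hunk 4: at line 4 remove [uqwnp,uaya] add [ozs] -> 8 lines: gcnm hef esiv wpb ozs hcerz vyk xfarm
Hunk 5: at line 3 remove [wpb,ozs] add [lkq] -> 7 lines: gcnm hef esiv lkq hcerz vyk xfarm
Final line 2: hef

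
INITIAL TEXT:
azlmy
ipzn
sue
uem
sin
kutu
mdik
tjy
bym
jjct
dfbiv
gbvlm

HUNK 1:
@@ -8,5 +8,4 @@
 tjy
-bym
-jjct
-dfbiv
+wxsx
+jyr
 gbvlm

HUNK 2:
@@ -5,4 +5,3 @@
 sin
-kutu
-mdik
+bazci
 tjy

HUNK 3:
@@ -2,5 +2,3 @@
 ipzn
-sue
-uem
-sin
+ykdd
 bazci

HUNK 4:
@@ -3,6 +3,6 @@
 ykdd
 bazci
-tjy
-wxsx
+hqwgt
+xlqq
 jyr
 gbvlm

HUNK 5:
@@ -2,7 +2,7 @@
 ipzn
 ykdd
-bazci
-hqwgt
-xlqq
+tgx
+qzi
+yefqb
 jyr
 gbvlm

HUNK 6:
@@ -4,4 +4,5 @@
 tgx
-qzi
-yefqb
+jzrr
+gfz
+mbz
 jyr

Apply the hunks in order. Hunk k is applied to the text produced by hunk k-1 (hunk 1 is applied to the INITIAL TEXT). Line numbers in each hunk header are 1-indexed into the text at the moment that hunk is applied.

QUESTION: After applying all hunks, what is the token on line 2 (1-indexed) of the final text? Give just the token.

Hunk 1: at line 8 remove [bym,jjct,dfbiv] add [wxsx,jyr] -> 11 lines: azlmy ipzn sue uem sin kutu mdik tjy wxsx jyr gbvlm
Hunk 2: at line 5 remove [kutu,mdik] add [bazci] -> 10 lines: azlmy ipzn sue uem sin bazci tjy wxsx jyr gbvlm
Hunk 3: at line 2 remove [sue,uem,sin] add [ykdd] -> 8 lines: azlmy ipzn ykdd bazci tjy wxsx jyr gbvlm
Hunk 4: at line 3 remove [tjy,wxsx] add [hqwgt,xlqq] -> 8 lines: azlmy ipzn ykdd bazci hqwgt xlqq jyr gbvlm
Hunk 5: at line 2 remove [bazci,hqwgt,xlqq] add [tgx,qzi,yefqb] -> 8 lines: azlmy ipzn ykdd tgx qzi yefqb jyr gbvlm
Hunk 6: at line 4 remove [qzi,yefqb] add [jzrr,gfz,mbz] -> 9 lines: azlmy ipzn ykdd tgx jzrr gfz mbz jyr gbvlm
Final line 2: ipzn

Answer: ipzn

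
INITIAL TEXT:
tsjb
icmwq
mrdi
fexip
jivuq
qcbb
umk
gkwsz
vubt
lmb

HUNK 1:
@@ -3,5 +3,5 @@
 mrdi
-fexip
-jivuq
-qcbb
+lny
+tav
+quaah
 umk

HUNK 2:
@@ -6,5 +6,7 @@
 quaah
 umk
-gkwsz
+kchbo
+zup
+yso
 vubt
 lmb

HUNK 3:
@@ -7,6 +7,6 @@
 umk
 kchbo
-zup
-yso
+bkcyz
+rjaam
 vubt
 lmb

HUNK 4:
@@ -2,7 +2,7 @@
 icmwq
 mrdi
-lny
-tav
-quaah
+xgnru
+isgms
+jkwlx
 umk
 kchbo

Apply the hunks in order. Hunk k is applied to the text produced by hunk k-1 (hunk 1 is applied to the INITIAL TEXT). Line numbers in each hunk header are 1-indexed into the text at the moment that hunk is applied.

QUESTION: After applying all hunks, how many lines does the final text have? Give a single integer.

Answer: 12

Derivation:
Hunk 1: at line 3 remove [fexip,jivuq,qcbb] add [lny,tav,quaah] -> 10 lines: tsjb icmwq mrdi lny tav quaah umk gkwsz vubt lmb
Hunk 2: at line 6 remove [gkwsz] add [kchbo,zup,yso] -> 12 lines: tsjb icmwq mrdi lny tav quaah umk kchbo zup yso vubt lmb
Hunk 3: at line 7 remove [zup,yso] add [bkcyz,rjaam] -> 12 lines: tsjb icmwq mrdi lny tav quaah umk kchbo bkcyz rjaam vubt lmb
Hunk 4: at line 2 remove [lny,tav,quaah] add [xgnru,isgms,jkwlx] -> 12 lines: tsjb icmwq mrdi xgnru isgms jkwlx umk kchbo bkcyz rjaam vubt lmb
Final line count: 12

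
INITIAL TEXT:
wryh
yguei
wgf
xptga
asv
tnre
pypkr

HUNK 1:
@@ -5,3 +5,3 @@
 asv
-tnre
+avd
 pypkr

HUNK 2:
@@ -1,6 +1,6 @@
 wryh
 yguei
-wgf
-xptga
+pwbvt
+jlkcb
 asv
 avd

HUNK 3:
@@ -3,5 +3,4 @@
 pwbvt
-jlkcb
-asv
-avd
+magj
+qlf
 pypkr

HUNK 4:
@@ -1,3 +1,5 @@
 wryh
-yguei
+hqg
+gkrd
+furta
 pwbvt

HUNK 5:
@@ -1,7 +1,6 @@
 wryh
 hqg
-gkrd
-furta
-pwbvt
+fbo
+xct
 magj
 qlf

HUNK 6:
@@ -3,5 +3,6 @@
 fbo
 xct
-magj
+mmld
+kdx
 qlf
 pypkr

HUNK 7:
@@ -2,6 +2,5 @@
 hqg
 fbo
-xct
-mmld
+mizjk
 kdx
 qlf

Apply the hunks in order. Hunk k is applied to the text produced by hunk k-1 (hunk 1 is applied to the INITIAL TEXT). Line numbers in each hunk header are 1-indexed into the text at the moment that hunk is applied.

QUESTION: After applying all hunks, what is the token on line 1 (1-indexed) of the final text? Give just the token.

Answer: wryh

Derivation:
Hunk 1: at line 5 remove [tnre] add [avd] -> 7 lines: wryh yguei wgf xptga asv avd pypkr
Hunk 2: at line 1 remove [wgf,xptga] add [pwbvt,jlkcb] -> 7 lines: wryh yguei pwbvt jlkcb asv avd pypkr
Hunk 3: at line 3 remove [jlkcb,asv,avd] add [magj,qlf] -> 6 lines: wryh yguei pwbvt magj qlf pypkr
Hunk 4: at line 1 remove [yguei] add [hqg,gkrd,furta] -> 8 lines: wryh hqg gkrd furta pwbvt magj qlf pypkr
Hunk 5: at line 1 remove [gkrd,furta,pwbvt] add [fbo,xct] -> 7 lines: wryh hqg fbo xct magj qlf pypkr
Hunk 6: at line 3 remove [magj] add [mmld,kdx] -> 8 lines: wryh hqg fbo xct mmld kdx qlf pypkr
Hunk 7: at line 2 remove [xct,mmld] add [mizjk] -> 7 lines: wryh hqg fbo mizjk kdx qlf pypkr
Final line 1: wryh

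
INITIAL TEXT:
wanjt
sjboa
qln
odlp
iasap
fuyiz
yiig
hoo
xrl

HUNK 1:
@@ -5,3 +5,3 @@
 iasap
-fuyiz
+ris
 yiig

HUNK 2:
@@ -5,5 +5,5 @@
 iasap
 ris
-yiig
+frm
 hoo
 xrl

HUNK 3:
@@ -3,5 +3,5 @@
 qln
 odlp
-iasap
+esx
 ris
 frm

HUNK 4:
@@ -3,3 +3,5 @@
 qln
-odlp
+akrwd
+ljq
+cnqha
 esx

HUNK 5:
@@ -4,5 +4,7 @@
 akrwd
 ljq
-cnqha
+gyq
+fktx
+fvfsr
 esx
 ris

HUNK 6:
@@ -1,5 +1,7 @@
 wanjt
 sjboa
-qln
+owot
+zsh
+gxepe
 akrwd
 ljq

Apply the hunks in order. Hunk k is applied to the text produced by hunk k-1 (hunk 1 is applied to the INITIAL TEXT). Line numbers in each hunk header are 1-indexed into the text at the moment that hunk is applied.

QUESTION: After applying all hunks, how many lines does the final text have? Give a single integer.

Answer: 15

Derivation:
Hunk 1: at line 5 remove [fuyiz] add [ris] -> 9 lines: wanjt sjboa qln odlp iasap ris yiig hoo xrl
Hunk 2: at line 5 remove [yiig] add [frm] -> 9 lines: wanjt sjboa qln odlp iasap ris frm hoo xrl
Hunk 3: at line 3 remove [iasap] add [esx] -> 9 lines: wanjt sjboa qln odlp esx ris frm hoo xrl
Hunk 4: at line 3 remove [odlp] add [akrwd,ljq,cnqha] -> 11 lines: wanjt sjboa qln akrwd ljq cnqha esx ris frm hoo xrl
Hunk 5: at line 4 remove [cnqha] add [gyq,fktx,fvfsr] -> 13 lines: wanjt sjboa qln akrwd ljq gyq fktx fvfsr esx ris frm hoo xrl
Hunk 6: at line 1 remove [qln] add [owot,zsh,gxepe] -> 15 lines: wanjt sjboa owot zsh gxepe akrwd ljq gyq fktx fvfsr esx ris frm hoo xrl
Final line count: 15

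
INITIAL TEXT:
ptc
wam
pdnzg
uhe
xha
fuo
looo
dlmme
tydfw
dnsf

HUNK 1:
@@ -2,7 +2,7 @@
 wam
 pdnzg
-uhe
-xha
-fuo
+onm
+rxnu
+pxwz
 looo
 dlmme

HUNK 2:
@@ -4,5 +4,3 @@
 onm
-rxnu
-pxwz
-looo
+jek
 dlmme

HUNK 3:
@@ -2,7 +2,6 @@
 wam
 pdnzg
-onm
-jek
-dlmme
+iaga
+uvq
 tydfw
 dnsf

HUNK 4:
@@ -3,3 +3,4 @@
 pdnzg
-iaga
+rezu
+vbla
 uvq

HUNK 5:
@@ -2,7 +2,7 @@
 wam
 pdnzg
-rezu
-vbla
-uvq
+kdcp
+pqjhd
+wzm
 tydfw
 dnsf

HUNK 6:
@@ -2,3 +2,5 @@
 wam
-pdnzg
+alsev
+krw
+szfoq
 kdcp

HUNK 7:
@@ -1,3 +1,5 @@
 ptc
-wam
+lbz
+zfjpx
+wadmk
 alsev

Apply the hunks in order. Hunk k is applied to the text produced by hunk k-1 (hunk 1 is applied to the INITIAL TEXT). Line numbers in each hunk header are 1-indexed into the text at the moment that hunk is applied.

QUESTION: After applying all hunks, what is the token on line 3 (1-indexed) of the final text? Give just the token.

Hunk 1: at line 2 remove [uhe,xha,fuo] add [onm,rxnu,pxwz] -> 10 lines: ptc wam pdnzg onm rxnu pxwz looo dlmme tydfw dnsf
Hunk 2: at line 4 remove [rxnu,pxwz,looo] add [jek] -> 8 lines: ptc wam pdnzg onm jek dlmme tydfw dnsf
Hunk 3: at line 2 remove [onm,jek,dlmme] add [iaga,uvq] -> 7 lines: ptc wam pdnzg iaga uvq tydfw dnsf
Hunk 4: at line 3 remove [iaga] add [rezu,vbla] -> 8 lines: ptc wam pdnzg rezu vbla uvq tydfw dnsf
Hunk 5: at line 2 remove [rezu,vbla,uvq] add [kdcp,pqjhd,wzm] -> 8 lines: ptc wam pdnzg kdcp pqjhd wzm tydfw dnsf
Hunk 6: at line 2 remove [pdnzg] add [alsev,krw,szfoq] -> 10 lines: ptc wam alsev krw szfoq kdcp pqjhd wzm tydfw dnsf
Hunk 7: at line 1 remove [wam] add [lbz,zfjpx,wadmk] -> 12 lines: ptc lbz zfjpx wadmk alsev krw szfoq kdcp pqjhd wzm tydfw dnsf
Final line 3: zfjpx

Answer: zfjpx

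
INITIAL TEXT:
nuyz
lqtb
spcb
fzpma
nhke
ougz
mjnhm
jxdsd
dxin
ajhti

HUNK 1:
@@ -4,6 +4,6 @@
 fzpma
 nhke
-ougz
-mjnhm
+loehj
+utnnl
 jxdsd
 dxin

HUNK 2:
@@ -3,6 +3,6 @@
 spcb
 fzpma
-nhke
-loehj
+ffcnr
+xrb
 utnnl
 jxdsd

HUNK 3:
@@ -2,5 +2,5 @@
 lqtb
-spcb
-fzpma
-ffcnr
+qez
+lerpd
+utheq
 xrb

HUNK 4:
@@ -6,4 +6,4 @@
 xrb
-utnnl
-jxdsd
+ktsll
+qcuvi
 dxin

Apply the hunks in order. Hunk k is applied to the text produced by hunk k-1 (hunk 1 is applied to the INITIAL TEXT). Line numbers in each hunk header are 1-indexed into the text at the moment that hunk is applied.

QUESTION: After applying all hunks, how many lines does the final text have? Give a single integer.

Answer: 10

Derivation:
Hunk 1: at line 4 remove [ougz,mjnhm] add [loehj,utnnl] -> 10 lines: nuyz lqtb spcb fzpma nhke loehj utnnl jxdsd dxin ajhti
Hunk 2: at line 3 remove [nhke,loehj] add [ffcnr,xrb] -> 10 lines: nuyz lqtb spcb fzpma ffcnr xrb utnnl jxdsd dxin ajhti
Hunk 3: at line 2 remove [spcb,fzpma,ffcnr] add [qez,lerpd,utheq] -> 10 lines: nuyz lqtb qez lerpd utheq xrb utnnl jxdsd dxin ajhti
Hunk 4: at line 6 remove [utnnl,jxdsd] add [ktsll,qcuvi] -> 10 lines: nuyz lqtb qez lerpd utheq xrb ktsll qcuvi dxin ajhti
Final line count: 10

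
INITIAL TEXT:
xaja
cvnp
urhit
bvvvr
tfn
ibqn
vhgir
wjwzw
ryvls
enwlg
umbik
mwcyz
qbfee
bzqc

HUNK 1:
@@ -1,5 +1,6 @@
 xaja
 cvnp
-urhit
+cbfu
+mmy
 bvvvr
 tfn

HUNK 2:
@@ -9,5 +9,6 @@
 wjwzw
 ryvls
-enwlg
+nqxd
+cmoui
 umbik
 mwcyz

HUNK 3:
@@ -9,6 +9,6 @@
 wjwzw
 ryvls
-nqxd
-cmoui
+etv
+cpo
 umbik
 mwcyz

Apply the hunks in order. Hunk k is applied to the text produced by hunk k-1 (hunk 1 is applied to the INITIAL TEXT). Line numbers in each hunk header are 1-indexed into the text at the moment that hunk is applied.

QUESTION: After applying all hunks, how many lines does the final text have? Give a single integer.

Answer: 16

Derivation:
Hunk 1: at line 1 remove [urhit] add [cbfu,mmy] -> 15 lines: xaja cvnp cbfu mmy bvvvr tfn ibqn vhgir wjwzw ryvls enwlg umbik mwcyz qbfee bzqc
Hunk 2: at line 9 remove [enwlg] add [nqxd,cmoui] -> 16 lines: xaja cvnp cbfu mmy bvvvr tfn ibqn vhgir wjwzw ryvls nqxd cmoui umbik mwcyz qbfee bzqc
Hunk 3: at line 9 remove [nqxd,cmoui] add [etv,cpo] -> 16 lines: xaja cvnp cbfu mmy bvvvr tfn ibqn vhgir wjwzw ryvls etv cpo umbik mwcyz qbfee bzqc
Final line count: 16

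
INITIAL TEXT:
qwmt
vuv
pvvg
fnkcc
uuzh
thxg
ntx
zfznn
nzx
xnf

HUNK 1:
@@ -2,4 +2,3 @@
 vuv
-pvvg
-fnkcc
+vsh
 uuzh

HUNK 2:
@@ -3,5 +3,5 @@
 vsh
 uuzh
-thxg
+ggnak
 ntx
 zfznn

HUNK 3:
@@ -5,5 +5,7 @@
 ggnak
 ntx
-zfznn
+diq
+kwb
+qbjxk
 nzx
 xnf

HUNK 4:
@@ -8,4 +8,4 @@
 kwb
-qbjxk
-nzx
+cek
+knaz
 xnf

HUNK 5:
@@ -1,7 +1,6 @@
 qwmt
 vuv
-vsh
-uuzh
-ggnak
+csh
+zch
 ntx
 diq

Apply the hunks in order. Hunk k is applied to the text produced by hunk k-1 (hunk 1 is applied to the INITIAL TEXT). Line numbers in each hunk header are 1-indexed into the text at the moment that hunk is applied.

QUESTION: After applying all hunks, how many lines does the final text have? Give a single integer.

Hunk 1: at line 2 remove [pvvg,fnkcc] add [vsh] -> 9 lines: qwmt vuv vsh uuzh thxg ntx zfznn nzx xnf
Hunk 2: at line 3 remove [thxg] add [ggnak] -> 9 lines: qwmt vuv vsh uuzh ggnak ntx zfznn nzx xnf
Hunk 3: at line 5 remove [zfznn] add [diq,kwb,qbjxk] -> 11 lines: qwmt vuv vsh uuzh ggnak ntx diq kwb qbjxk nzx xnf
Hunk 4: at line 8 remove [qbjxk,nzx] add [cek,knaz] -> 11 lines: qwmt vuv vsh uuzh ggnak ntx diq kwb cek knaz xnf
Hunk 5: at line 1 remove [vsh,uuzh,ggnak] add [csh,zch] -> 10 lines: qwmt vuv csh zch ntx diq kwb cek knaz xnf
Final line count: 10

Answer: 10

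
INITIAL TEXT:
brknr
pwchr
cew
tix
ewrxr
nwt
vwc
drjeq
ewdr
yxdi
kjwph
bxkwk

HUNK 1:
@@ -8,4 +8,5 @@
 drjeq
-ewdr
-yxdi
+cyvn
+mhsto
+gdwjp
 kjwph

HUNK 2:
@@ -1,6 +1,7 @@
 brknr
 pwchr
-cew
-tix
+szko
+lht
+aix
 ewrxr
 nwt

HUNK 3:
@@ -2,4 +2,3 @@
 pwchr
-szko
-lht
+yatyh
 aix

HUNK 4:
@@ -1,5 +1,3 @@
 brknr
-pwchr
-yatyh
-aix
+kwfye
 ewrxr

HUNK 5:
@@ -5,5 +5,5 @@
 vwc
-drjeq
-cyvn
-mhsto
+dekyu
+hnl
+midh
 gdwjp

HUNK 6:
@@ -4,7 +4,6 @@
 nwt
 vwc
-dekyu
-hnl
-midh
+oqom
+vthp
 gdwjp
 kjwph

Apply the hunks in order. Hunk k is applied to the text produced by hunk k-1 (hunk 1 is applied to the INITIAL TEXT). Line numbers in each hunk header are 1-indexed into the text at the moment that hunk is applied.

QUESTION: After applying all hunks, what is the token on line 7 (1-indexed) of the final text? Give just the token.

Answer: vthp

Derivation:
Hunk 1: at line 8 remove [ewdr,yxdi] add [cyvn,mhsto,gdwjp] -> 13 lines: brknr pwchr cew tix ewrxr nwt vwc drjeq cyvn mhsto gdwjp kjwph bxkwk
Hunk 2: at line 1 remove [cew,tix] add [szko,lht,aix] -> 14 lines: brknr pwchr szko lht aix ewrxr nwt vwc drjeq cyvn mhsto gdwjp kjwph bxkwk
Hunk 3: at line 2 remove [szko,lht] add [yatyh] -> 13 lines: brknr pwchr yatyh aix ewrxr nwt vwc drjeq cyvn mhsto gdwjp kjwph bxkwk
Hunk 4: at line 1 remove [pwchr,yatyh,aix] add [kwfye] -> 11 lines: brknr kwfye ewrxr nwt vwc drjeq cyvn mhsto gdwjp kjwph bxkwk
Hunk 5: at line 5 remove [drjeq,cyvn,mhsto] add [dekyu,hnl,midh] -> 11 lines: brknr kwfye ewrxr nwt vwc dekyu hnl midh gdwjp kjwph bxkwk
Hunk 6: at line 4 remove [dekyu,hnl,midh] add [oqom,vthp] -> 10 lines: brknr kwfye ewrxr nwt vwc oqom vthp gdwjp kjwph bxkwk
Final line 7: vthp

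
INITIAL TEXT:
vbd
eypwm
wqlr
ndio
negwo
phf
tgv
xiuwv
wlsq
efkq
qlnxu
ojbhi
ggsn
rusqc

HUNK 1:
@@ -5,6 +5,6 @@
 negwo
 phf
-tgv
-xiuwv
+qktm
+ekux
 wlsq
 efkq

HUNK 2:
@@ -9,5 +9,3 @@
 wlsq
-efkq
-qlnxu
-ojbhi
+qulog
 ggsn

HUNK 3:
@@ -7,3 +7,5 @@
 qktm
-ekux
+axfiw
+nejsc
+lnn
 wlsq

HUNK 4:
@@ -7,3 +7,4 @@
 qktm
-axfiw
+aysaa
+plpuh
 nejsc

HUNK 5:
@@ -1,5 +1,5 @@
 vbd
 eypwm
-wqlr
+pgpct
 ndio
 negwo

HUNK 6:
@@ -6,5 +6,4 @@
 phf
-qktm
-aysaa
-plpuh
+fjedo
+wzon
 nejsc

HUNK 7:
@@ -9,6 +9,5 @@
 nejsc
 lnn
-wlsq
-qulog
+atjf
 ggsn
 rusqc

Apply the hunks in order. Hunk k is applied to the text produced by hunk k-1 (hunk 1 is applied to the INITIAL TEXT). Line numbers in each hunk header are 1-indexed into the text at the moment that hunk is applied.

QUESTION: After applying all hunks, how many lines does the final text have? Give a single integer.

Hunk 1: at line 5 remove [tgv,xiuwv] add [qktm,ekux] -> 14 lines: vbd eypwm wqlr ndio negwo phf qktm ekux wlsq efkq qlnxu ojbhi ggsn rusqc
Hunk 2: at line 9 remove [efkq,qlnxu,ojbhi] add [qulog] -> 12 lines: vbd eypwm wqlr ndio negwo phf qktm ekux wlsq qulog ggsn rusqc
Hunk 3: at line 7 remove [ekux] add [axfiw,nejsc,lnn] -> 14 lines: vbd eypwm wqlr ndio negwo phf qktm axfiw nejsc lnn wlsq qulog ggsn rusqc
Hunk 4: at line 7 remove [axfiw] add [aysaa,plpuh] -> 15 lines: vbd eypwm wqlr ndio negwo phf qktm aysaa plpuh nejsc lnn wlsq qulog ggsn rusqc
Hunk 5: at line 1 remove [wqlr] add [pgpct] -> 15 lines: vbd eypwm pgpct ndio negwo phf qktm aysaa plpuh nejsc lnn wlsq qulog ggsn rusqc
Hunk 6: at line 6 remove [qktm,aysaa,plpuh] add [fjedo,wzon] -> 14 lines: vbd eypwm pgpct ndio negwo phf fjedo wzon nejsc lnn wlsq qulog ggsn rusqc
Hunk 7: at line 9 remove [wlsq,qulog] add [atjf] -> 13 lines: vbd eypwm pgpct ndio negwo phf fjedo wzon nejsc lnn atjf ggsn rusqc
Final line count: 13

Answer: 13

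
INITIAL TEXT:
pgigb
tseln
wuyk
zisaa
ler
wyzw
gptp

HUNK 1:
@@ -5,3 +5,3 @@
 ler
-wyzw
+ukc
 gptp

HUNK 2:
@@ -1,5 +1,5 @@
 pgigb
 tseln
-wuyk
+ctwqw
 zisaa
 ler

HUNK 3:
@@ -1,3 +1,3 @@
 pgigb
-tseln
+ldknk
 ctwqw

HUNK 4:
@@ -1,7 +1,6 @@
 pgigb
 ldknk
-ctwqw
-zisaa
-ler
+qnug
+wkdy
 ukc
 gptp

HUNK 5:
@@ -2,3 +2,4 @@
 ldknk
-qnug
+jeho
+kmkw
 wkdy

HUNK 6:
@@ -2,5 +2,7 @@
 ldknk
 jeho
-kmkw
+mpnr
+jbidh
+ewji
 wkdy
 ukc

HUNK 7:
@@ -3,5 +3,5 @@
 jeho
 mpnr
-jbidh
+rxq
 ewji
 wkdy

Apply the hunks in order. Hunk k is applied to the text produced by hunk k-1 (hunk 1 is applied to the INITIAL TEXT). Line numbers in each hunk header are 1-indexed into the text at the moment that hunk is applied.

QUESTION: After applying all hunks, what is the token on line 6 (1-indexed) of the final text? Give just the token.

Answer: ewji

Derivation:
Hunk 1: at line 5 remove [wyzw] add [ukc] -> 7 lines: pgigb tseln wuyk zisaa ler ukc gptp
Hunk 2: at line 1 remove [wuyk] add [ctwqw] -> 7 lines: pgigb tseln ctwqw zisaa ler ukc gptp
Hunk 3: at line 1 remove [tseln] add [ldknk] -> 7 lines: pgigb ldknk ctwqw zisaa ler ukc gptp
Hunk 4: at line 1 remove [ctwqw,zisaa,ler] add [qnug,wkdy] -> 6 lines: pgigb ldknk qnug wkdy ukc gptp
Hunk 5: at line 2 remove [qnug] add [jeho,kmkw] -> 7 lines: pgigb ldknk jeho kmkw wkdy ukc gptp
Hunk 6: at line 2 remove [kmkw] add [mpnr,jbidh,ewji] -> 9 lines: pgigb ldknk jeho mpnr jbidh ewji wkdy ukc gptp
Hunk 7: at line 3 remove [jbidh] add [rxq] -> 9 lines: pgigb ldknk jeho mpnr rxq ewji wkdy ukc gptp
Final line 6: ewji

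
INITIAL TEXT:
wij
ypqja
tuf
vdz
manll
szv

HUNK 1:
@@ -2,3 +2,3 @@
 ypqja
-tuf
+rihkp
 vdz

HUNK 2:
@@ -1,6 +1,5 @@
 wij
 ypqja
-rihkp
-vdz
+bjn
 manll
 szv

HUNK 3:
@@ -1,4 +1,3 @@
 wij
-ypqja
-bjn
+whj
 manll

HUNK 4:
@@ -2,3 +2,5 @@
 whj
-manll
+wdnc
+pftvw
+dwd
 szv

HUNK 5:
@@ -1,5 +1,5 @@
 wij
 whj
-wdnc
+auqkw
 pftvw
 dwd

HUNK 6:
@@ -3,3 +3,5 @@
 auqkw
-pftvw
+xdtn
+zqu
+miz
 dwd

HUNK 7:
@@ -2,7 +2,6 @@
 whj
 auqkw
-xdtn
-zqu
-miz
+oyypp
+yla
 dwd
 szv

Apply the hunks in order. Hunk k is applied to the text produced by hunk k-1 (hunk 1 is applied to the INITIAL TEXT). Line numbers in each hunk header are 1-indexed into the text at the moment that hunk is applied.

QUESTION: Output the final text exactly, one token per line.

Answer: wij
whj
auqkw
oyypp
yla
dwd
szv

Derivation:
Hunk 1: at line 2 remove [tuf] add [rihkp] -> 6 lines: wij ypqja rihkp vdz manll szv
Hunk 2: at line 1 remove [rihkp,vdz] add [bjn] -> 5 lines: wij ypqja bjn manll szv
Hunk 3: at line 1 remove [ypqja,bjn] add [whj] -> 4 lines: wij whj manll szv
Hunk 4: at line 2 remove [manll] add [wdnc,pftvw,dwd] -> 6 lines: wij whj wdnc pftvw dwd szv
Hunk 5: at line 1 remove [wdnc] add [auqkw] -> 6 lines: wij whj auqkw pftvw dwd szv
Hunk 6: at line 3 remove [pftvw] add [xdtn,zqu,miz] -> 8 lines: wij whj auqkw xdtn zqu miz dwd szv
Hunk 7: at line 2 remove [xdtn,zqu,miz] add [oyypp,yla] -> 7 lines: wij whj auqkw oyypp yla dwd szv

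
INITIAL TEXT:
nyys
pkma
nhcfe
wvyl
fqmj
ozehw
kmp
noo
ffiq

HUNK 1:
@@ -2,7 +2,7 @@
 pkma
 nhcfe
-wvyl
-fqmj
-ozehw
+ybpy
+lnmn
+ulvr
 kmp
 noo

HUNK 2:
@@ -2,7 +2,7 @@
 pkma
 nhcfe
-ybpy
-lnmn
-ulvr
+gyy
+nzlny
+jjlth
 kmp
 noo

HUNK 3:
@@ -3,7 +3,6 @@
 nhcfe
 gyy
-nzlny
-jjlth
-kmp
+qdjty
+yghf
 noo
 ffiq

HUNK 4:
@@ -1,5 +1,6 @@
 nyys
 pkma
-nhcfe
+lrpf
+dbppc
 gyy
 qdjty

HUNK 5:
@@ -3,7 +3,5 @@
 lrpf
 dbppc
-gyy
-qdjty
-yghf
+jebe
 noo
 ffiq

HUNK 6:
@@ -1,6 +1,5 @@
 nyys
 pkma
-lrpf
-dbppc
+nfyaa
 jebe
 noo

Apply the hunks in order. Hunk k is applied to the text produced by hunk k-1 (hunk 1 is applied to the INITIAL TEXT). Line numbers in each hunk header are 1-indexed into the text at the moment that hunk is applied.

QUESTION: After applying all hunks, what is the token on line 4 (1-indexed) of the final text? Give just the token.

Answer: jebe

Derivation:
Hunk 1: at line 2 remove [wvyl,fqmj,ozehw] add [ybpy,lnmn,ulvr] -> 9 lines: nyys pkma nhcfe ybpy lnmn ulvr kmp noo ffiq
Hunk 2: at line 2 remove [ybpy,lnmn,ulvr] add [gyy,nzlny,jjlth] -> 9 lines: nyys pkma nhcfe gyy nzlny jjlth kmp noo ffiq
Hunk 3: at line 3 remove [nzlny,jjlth,kmp] add [qdjty,yghf] -> 8 lines: nyys pkma nhcfe gyy qdjty yghf noo ffiq
Hunk 4: at line 1 remove [nhcfe] add [lrpf,dbppc] -> 9 lines: nyys pkma lrpf dbppc gyy qdjty yghf noo ffiq
Hunk 5: at line 3 remove [gyy,qdjty,yghf] add [jebe] -> 7 lines: nyys pkma lrpf dbppc jebe noo ffiq
Hunk 6: at line 1 remove [lrpf,dbppc] add [nfyaa] -> 6 lines: nyys pkma nfyaa jebe noo ffiq
Final line 4: jebe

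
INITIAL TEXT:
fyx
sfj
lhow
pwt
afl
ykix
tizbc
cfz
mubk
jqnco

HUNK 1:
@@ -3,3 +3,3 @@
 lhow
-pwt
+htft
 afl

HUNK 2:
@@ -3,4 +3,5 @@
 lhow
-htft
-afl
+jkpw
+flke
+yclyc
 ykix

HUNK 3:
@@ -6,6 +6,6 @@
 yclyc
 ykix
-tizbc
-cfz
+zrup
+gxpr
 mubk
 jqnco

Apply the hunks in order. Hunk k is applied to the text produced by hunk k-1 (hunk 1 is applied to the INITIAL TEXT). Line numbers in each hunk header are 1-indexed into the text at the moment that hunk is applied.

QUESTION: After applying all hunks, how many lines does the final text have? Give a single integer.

Answer: 11

Derivation:
Hunk 1: at line 3 remove [pwt] add [htft] -> 10 lines: fyx sfj lhow htft afl ykix tizbc cfz mubk jqnco
Hunk 2: at line 3 remove [htft,afl] add [jkpw,flke,yclyc] -> 11 lines: fyx sfj lhow jkpw flke yclyc ykix tizbc cfz mubk jqnco
Hunk 3: at line 6 remove [tizbc,cfz] add [zrup,gxpr] -> 11 lines: fyx sfj lhow jkpw flke yclyc ykix zrup gxpr mubk jqnco
Final line count: 11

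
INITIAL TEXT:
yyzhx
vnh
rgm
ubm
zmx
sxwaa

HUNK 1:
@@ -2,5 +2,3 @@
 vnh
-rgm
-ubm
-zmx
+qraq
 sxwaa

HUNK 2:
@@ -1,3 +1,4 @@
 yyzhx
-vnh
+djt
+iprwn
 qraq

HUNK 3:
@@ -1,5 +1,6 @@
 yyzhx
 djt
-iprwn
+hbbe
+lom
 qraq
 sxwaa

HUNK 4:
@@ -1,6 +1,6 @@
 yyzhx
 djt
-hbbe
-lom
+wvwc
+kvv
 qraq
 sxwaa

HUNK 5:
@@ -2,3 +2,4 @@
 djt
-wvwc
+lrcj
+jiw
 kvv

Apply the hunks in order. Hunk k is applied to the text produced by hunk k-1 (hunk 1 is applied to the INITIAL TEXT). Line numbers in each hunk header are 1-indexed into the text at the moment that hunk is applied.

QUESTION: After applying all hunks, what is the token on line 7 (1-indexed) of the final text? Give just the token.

Hunk 1: at line 2 remove [rgm,ubm,zmx] add [qraq] -> 4 lines: yyzhx vnh qraq sxwaa
Hunk 2: at line 1 remove [vnh] add [djt,iprwn] -> 5 lines: yyzhx djt iprwn qraq sxwaa
Hunk 3: at line 1 remove [iprwn] add [hbbe,lom] -> 6 lines: yyzhx djt hbbe lom qraq sxwaa
Hunk 4: at line 1 remove [hbbe,lom] add [wvwc,kvv] -> 6 lines: yyzhx djt wvwc kvv qraq sxwaa
Hunk 5: at line 2 remove [wvwc] add [lrcj,jiw] -> 7 lines: yyzhx djt lrcj jiw kvv qraq sxwaa
Final line 7: sxwaa

Answer: sxwaa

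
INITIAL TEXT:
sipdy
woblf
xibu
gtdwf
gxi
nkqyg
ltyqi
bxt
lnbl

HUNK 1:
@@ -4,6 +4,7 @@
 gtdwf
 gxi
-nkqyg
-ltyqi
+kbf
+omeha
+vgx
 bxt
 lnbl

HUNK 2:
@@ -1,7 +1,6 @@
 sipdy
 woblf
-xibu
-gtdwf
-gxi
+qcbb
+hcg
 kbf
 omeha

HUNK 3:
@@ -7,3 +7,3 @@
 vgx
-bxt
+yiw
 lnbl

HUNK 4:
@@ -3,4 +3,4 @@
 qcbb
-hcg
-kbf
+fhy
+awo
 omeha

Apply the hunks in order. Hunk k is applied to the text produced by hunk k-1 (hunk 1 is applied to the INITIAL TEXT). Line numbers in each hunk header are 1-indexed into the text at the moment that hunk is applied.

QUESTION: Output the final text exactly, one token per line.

Answer: sipdy
woblf
qcbb
fhy
awo
omeha
vgx
yiw
lnbl

Derivation:
Hunk 1: at line 4 remove [nkqyg,ltyqi] add [kbf,omeha,vgx] -> 10 lines: sipdy woblf xibu gtdwf gxi kbf omeha vgx bxt lnbl
Hunk 2: at line 1 remove [xibu,gtdwf,gxi] add [qcbb,hcg] -> 9 lines: sipdy woblf qcbb hcg kbf omeha vgx bxt lnbl
Hunk 3: at line 7 remove [bxt] add [yiw] -> 9 lines: sipdy woblf qcbb hcg kbf omeha vgx yiw lnbl
Hunk 4: at line 3 remove [hcg,kbf] add [fhy,awo] -> 9 lines: sipdy woblf qcbb fhy awo omeha vgx yiw lnbl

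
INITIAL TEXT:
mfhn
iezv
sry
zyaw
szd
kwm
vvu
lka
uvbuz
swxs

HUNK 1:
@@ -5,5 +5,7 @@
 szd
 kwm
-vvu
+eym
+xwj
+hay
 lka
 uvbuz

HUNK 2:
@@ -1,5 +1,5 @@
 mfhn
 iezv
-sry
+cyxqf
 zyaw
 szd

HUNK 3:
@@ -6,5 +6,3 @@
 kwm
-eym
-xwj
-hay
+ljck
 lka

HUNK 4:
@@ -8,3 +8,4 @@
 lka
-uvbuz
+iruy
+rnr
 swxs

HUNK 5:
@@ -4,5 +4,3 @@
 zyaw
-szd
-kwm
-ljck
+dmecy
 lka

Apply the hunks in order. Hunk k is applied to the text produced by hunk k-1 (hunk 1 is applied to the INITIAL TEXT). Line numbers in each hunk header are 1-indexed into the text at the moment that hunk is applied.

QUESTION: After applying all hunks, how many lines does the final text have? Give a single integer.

Answer: 9

Derivation:
Hunk 1: at line 5 remove [vvu] add [eym,xwj,hay] -> 12 lines: mfhn iezv sry zyaw szd kwm eym xwj hay lka uvbuz swxs
Hunk 2: at line 1 remove [sry] add [cyxqf] -> 12 lines: mfhn iezv cyxqf zyaw szd kwm eym xwj hay lka uvbuz swxs
Hunk 3: at line 6 remove [eym,xwj,hay] add [ljck] -> 10 lines: mfhn iezv cyxqf zyaw szd kwm ljck lka uvbuz swxs
Hunk 4: at line 8 remove [uvbuz] add [iruy,rnr] -> 11 lines: mfhn iezv cyxqf zyaw szd kwm ljck lka iruy rnr swxs
Hunk 5: at line 4 remove [szd,kwm,ljck] add [dmecy] -> 9 lines: mfhn iezv cyxqf zyaw dmecy lka iruy rnr swxs
Final line count: 9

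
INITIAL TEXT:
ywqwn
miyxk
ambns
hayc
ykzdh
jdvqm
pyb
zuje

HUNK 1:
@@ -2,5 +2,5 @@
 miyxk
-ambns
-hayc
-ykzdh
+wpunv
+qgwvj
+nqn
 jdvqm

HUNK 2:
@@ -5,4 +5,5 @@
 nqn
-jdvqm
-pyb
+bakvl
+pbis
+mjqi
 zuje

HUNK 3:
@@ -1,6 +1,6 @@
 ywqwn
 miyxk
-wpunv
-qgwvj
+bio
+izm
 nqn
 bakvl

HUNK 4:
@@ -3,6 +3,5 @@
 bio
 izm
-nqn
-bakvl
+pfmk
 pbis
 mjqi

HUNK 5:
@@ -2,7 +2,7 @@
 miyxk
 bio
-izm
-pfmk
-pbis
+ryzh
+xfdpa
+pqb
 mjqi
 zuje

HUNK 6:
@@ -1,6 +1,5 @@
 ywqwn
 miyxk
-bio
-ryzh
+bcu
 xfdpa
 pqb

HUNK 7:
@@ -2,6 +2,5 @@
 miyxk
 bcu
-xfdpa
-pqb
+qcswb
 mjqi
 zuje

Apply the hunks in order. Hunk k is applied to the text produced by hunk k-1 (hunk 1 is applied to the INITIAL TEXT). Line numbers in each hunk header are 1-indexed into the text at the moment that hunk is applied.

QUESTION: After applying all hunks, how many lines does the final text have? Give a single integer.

Hunk 1: at line 2 remove [ambns,hayc,ykzdh] add [wpunv,qgwvj,nqn] -> 8 lines: ywqwn miyxk wpunv qgwvj nqn jdvqm pyb zuje
Hunk 2: at line 5 remove [jdvqm,pyb] add [bakvl,pbis,mjqi] -> 9 lines: ywqwn miyxk wpunv qgwvj nqn bakvl pbis mjqi zuje
Hunk 3: at line 1 remove [wpunv,qgwvj] add [bio,izm] -> 9 lines: ywqwn miyxk bio izm nqn bakvl pbis mjqi zuje
Hunk 4: at line 3 remove [nqn,bakvl] add [pfmk] -> 8 lines: ywqwn miyxk bio izm pfmk pbis mjqi zuje
Hunk 5: at line 2 remove [izm,pfmk,pbis] add [ryzh,xfdpa,pqb] -> 8 lines: ywqwn miyxk bio ryzh xfdpa pqb mjqi zuje
Hunk 6: at line 1 remove [bio,ryzh] add [bcu] -> 7 lines: ywqwn miyxk bcu xfdpa pqb mjqi zuje
Hunk 7: at line 2 remove [xfdpa,pqb] add [qcswb] -> 6 lines: ywqwn miyxk bcu qcswb mjqi zuje
Final line count: 6

Answer: 6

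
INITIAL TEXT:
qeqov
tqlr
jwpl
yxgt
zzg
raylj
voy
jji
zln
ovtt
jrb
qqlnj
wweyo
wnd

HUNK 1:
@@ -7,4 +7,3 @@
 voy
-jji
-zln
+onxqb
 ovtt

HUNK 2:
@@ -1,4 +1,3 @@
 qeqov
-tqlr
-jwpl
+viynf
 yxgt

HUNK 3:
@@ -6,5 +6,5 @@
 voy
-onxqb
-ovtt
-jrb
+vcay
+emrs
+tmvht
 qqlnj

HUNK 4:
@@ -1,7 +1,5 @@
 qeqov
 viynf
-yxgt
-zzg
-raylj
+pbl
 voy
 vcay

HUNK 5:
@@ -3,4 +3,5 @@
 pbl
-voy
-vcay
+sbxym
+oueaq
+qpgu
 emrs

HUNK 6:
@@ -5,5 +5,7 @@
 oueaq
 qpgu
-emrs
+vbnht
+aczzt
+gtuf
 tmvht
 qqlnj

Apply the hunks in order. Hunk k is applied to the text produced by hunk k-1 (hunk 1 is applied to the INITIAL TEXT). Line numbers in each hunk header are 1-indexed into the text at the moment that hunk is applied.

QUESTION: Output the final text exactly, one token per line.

Hunk 1: at line 7 remove [jji,zln] add [onxqb] -> 13 lines: qeqov tqlr jwpl yxgt zzg raylj voy onxqb ovtt jrb qqlnj wweyo wnd
Hunk 2: at line 1 remove [tqlr,jwpl] add [viynf] -> 12 lines: qeqov viynf yxgt zzg raylj voy onxqb ovtt jrb qqlnj wweyo wnd
Hunk 3: at line 6 remove [onxqb,ovtt,jrb] add [vcay,emrs,tmvht] -> 12 lines: qeqov viynf yxgt zzg raylj voy vcay emrs tmvht qqlnj wweyo wnd
Hunk 4: at line 1 remove [yxgt,zzg,raylj] add [pbl] -> 10 lines: qeqov viynf pbl voy vcay emrs tmvht qqlnj wweyo wnd
Hunk 5: at line 3 remove [voy,vcay] add [sbxym,oueaq,qpgu] -> 11 lines: qeqov viynf pbl sbxym oueaq qpgu emrs tmvht qqlnj wweyo wnd
Hunk 6: at line 5 remove [emrs] add [vbnht,aczzt,gtuf] -> 13 lines: qeqov viynf pbl sbxym oueaq qpgu vbnht aczzt gtuf tmvht qqlnj wweyo wnd

Answer: qeqov
viynf
pbl
sbxym
oueaq
qpgu
vbnht
aczzt
gtuf
tmvht
qqlnj
wweyo
wnd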